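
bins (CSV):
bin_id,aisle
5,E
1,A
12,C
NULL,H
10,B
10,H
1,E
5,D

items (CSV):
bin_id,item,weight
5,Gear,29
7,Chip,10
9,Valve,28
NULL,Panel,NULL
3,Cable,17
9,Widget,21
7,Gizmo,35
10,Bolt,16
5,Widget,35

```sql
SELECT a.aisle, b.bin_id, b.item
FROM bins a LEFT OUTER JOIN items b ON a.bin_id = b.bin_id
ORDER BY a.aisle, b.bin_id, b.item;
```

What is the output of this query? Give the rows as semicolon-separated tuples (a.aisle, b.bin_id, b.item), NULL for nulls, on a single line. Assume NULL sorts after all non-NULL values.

(A, NULL, NULL); (B, 10, Bolt); (C, NULL, NULL); (D, 5, Gear); (D, 5, Widget); (E, 5, Gear); (E, 5, Widget); (E, NULL, NULL); (H, 10, Bolt); (H, NULL, NULL)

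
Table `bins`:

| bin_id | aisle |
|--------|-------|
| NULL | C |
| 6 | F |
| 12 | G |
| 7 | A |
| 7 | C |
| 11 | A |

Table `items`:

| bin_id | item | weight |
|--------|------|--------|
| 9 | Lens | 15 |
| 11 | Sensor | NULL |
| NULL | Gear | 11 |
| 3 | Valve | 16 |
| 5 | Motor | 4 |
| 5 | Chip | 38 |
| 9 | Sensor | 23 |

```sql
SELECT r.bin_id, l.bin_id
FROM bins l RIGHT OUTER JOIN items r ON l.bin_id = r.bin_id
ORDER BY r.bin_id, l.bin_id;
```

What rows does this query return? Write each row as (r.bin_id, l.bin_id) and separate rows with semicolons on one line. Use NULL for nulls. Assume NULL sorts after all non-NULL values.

RIGHT JOIN keeps every row from `items`; unmatched rows get NULL for `bins`'s columns.
Matching on l.bin_id = r.bin_id. A NULL in a compared column never satisfies the condition.
- l[0] bin_id=NULL → no match.
- l[1] bin_id=6 → no match.
- l[2] bin_id=12 → no match.
- l[3] bin_id=7 → no match.
- l[4] bin_id=7 → no match.
- l[5] bin_id=11 → 1 match(es) in r → 1 row(s).
- 6 r row(s) had no l match → kept, l columns NULL.
After projecting and ordering:
r.bin_id | l.bin_id
3 | NULL
5 | NULL
5 | NULL
9 | NULL
9 | NULL
11 | 11
NULL | NULL

(3, NULL); (5, NULL); (5, NULL); (9, NULL); (9, NULL); (11, 11); (NULL, NULL)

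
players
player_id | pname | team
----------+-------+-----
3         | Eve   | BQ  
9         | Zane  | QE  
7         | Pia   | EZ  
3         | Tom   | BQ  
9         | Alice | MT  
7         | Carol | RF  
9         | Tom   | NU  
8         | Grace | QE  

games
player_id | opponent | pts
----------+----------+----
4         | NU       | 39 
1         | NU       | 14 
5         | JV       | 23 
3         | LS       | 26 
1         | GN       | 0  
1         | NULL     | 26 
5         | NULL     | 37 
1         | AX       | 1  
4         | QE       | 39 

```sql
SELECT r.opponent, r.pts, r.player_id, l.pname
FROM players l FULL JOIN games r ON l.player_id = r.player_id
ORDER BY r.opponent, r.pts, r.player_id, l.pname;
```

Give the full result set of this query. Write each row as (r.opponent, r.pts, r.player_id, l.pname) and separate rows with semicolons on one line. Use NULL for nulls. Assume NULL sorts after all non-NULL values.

(AX, 1, 1, NULL); (GN, 0, 1, NULL); (JV, 23, 5, NULL); (LS, 26, 3, Eve); (LS, 26, 3, Tom); (NU, 14, 1, NULL); (NU, 39, 4, NULL); (QE, 39, 4, NULL); (NULL, 26, 1, NULL); (NULL, 37, 5, NULL); (NULL, NULL, NULL, Alice); (NULL, NULL, NULL, Carol); (NULL, NULL, NULL, Grace); (NULL, NULL, NULL, Pia); (NULL, NULL, NULL, Tom); (NULL, NULL, NULL, Zane)

FULL OUTER JOIN keeps every row from both sides; unmatched rows get NULL for the other side's columns.
Matching on l.player_id = r.player_id.
Matched pairs: 2; unmatched l rows kept: 6; unmatched r rows kept: 8.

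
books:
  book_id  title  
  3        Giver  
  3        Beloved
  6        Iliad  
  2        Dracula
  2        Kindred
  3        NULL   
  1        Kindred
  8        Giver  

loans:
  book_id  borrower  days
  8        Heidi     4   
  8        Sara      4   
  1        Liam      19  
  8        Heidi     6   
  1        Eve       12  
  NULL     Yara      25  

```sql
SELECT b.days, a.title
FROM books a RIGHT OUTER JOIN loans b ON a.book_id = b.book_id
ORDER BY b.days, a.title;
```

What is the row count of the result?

RIGHT JOIN keeps every row from `loans`; unmatched rows get NULL for `books`'s columns.
Matching on a.book_id = b.book_id. A NULL in a compared column never satisfies the condition.
Matched pairs: 5; unmatched b rows kept: 1.
Total: 5 matched + 1 padded = 6 rows.

6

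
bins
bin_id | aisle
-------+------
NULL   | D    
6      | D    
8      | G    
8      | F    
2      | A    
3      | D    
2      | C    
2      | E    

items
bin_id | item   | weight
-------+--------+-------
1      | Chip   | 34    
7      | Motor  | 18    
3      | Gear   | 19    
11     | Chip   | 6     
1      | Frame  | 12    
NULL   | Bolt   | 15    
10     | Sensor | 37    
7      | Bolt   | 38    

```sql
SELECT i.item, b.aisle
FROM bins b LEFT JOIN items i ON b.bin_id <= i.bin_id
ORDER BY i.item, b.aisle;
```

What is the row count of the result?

29

LEFT JOIN keeps every row from `bins`; unmatched rows get NULL for `items`'s columns.
Matching on b.bin_id <= i.bin_id. A NULL in a compared column never satisfies the condition.
- b row (bin_id=NULL): no match → kept, i columns NULL.
- b row (bin_id=6): matches 4 i row(s) → 4 output row(s).
- b row (bin_id=8): matches 2 i row(s) → 2 output row(s).
- b row (bin_id=8): matches 2 i row(s) → 2 output row(s).
- b row (bin_id=2): matches 5 i row(s) → 5 output row(s).
- b row (bin_id=3): matches 5 i row(s) → 5 output row(s).
- b row (bin_id=2): matches 5 i row(s) → 5 output row(s).
- b row (bin_id=2): matches 5 i row(s) → 5 output row(s).
Total: 28 matched + 1 padded = 29 rows.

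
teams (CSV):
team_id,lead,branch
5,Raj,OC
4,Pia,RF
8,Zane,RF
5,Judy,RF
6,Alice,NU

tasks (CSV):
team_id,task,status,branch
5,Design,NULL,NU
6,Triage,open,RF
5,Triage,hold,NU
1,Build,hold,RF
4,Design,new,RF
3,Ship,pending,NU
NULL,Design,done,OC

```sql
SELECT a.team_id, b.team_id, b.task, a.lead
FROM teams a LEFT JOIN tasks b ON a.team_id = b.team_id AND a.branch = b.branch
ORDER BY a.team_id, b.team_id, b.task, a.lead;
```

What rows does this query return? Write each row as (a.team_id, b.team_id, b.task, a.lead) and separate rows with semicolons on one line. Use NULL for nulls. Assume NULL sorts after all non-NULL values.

(4, 4, Design, Pia); (5, NULL, NULL, Judy); (5, NULL, NULL, Raj); (6, NULL, NULL, Alice); (8, NULL, NULL, Zane)

LEFT JOIN keeps every row from `teams`; unmatched rows get NULL for `tasks`'s columns.
Matching on a.team_id = b.team_id AND a.branch = b.branch. A NULL in a compared column never satisfies the condition.
- a (team_id=5, branch=OC) has no partner → padded with NULL.
- a (team_id=4, branch=RF) pairs with 1 row(s) of b.
- a (team_id=8, branch=RF) has no partner → padded with NULL.
- a (team_id=5, branch=RF) has no partner → padded with NULL.
- a (team_id=6, branch=NU) has no partner → padded with NULL.
After projecting and ordering:
a.team_id | b.team_id | b.task | a.lead
4 | 4 | Design | Pia
5 | NULL | NULL | Judy
5 | NULL | NULL | Raj
6 | NULL | NULL | Alice
8 | NULL | NULL | Zane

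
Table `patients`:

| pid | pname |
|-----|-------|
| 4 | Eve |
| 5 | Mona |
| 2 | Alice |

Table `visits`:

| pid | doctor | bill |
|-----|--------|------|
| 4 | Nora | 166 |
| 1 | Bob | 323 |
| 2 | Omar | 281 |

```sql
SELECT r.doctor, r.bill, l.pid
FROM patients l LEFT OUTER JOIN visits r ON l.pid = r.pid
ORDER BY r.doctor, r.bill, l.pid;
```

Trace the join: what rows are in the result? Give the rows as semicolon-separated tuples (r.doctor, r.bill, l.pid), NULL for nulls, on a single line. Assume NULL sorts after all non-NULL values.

LEFT JOIN keeps every row from `patients`; unmatched rows get NULL for `visits`'s columns.
Matching on l.pid = r.pid.
- l[0] pid=4 → 1 match(es) in r → 1 row(s).
- l[1] pid=5 → no match; kept with NULLs on the r side.
- l[2] pid=2 → 1 match(es) in r → 1 row(s).
After projecting and ordering:
r.doctor | r.bill | l.pid
Nora | 166 | 4
Omar | 281 | 2
NULL | NULL | 5

(Nora, 166, 4); (Omar, 281, 2); (NULL, NULL, 5)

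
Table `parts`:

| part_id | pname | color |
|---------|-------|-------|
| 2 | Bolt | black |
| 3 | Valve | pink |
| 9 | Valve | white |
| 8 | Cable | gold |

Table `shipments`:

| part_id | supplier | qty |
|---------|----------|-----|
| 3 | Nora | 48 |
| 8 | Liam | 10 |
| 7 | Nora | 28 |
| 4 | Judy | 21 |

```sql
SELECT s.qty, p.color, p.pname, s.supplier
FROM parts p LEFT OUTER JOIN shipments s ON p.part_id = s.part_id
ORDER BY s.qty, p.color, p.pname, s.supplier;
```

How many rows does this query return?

4

LEFT JOIN keeps every row from `parts`; unmatched rows get NULL for `shipments`'s columns.
Matching on p.part_id = s.part_id.
- p[0] part_id=2 → no match; kept with NULLs on the s side.
- p[1] part_id=3 → 1 match(es) in s → 1 row(s).
- p[2] part_id=9 → no match; kept with NULLs on the s side.
- p[3] part_id=8 → 1 match(es) in s → 1 row(s).
Total: 2 matched + 2 padded = 4 rows.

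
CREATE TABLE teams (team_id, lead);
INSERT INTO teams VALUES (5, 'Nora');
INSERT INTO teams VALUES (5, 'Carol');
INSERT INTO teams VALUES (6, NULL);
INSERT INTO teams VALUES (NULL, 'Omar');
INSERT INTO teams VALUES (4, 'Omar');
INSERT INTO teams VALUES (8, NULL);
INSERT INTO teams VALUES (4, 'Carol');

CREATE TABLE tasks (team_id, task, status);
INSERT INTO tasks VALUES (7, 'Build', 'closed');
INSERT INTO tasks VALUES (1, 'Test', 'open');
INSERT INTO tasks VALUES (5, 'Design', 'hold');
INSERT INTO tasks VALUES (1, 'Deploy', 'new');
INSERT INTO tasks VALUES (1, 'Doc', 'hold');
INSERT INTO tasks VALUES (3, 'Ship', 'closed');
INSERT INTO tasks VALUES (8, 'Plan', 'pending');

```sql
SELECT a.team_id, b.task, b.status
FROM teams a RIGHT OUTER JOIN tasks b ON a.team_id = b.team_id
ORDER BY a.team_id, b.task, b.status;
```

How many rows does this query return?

RIGHT JOIN keeps every row from `tasks`; unmatched rows get NULL for `teams`'s columns.
Matching on a.team_id = b.team_id. A NULL in a compared column never satisfies the condition.
Matched pairs: 3; unmatched b rows kept: 5.
Total: 3 matched + 5 padded = 8 rows.

8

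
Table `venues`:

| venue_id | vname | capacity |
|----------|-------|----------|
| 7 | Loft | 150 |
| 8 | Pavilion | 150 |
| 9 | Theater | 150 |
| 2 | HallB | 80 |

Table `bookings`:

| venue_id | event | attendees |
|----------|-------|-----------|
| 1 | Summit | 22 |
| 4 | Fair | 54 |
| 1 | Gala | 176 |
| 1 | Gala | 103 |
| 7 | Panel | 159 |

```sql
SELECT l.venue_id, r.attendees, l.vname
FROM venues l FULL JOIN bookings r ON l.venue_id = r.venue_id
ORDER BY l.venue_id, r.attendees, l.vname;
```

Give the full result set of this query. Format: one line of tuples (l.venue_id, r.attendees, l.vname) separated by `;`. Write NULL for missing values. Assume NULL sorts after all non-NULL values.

(2, NULL, HallB); (7, 159, Loft); (8, NULL, Pavilion); (9, NULL, Theater); (NULL, 22, NULL); (NULL, 54, NULL); (NULL, 103, NULL); (NULL, 176, NULL)

FULL OUTER JOIN keeps every row from both sides; unmatched rows get NULL for the other side's columns.
Matching on l.venue_id = r.venue_id.
- l[0] venue_id=7 → 1 match(es) in r → 1 row(s).
- l[1] venue_id=8 → no match; kept with NULLs on the r side.
- l[2] venue_id=9 → no match; kept with NULLs on the r side.
- l[3] venue_id=2 → no match; kept with NULLs on the r side.
- 4 row(s) from r found no l partner → padded with NULL.
After projecting and ordering:
l.venue_id | r.attendees | l.vname
2 | NULL | HallB
7 | 159 | Loft
8 | NULL | Pavilion
9 | NULL | Theater
NULL | 22 | NULL
NULL | 54 | NULL
NULL | 103 | NULL
NULL | 176 | NULL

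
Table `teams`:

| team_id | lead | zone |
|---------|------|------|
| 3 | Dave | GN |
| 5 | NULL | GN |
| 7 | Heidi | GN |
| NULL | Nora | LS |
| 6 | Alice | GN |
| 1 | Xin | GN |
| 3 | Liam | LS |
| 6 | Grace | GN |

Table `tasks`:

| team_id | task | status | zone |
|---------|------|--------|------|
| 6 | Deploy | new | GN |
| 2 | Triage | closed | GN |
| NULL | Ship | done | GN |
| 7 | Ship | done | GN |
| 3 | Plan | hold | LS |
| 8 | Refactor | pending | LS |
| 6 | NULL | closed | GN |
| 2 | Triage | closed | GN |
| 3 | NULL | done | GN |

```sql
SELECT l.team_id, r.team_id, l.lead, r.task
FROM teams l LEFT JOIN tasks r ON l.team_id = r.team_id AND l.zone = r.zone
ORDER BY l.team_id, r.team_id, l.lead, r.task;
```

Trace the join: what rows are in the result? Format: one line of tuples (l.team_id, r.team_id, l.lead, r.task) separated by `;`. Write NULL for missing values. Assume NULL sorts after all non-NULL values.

(1, NULL, Xin, NULL); (3, 3, Dave, NULL); (3, 3, Liam, Plan); (5, NULL, NULL, NULL); (6, 6, Alice, Deploy); (6, 6, Alice, NULL); (6, 6, Grace, Deploy); (6, 6, Grace, NULL); (7, 7, Heidi, Ship); (NULL, NULL, Nora, NULL)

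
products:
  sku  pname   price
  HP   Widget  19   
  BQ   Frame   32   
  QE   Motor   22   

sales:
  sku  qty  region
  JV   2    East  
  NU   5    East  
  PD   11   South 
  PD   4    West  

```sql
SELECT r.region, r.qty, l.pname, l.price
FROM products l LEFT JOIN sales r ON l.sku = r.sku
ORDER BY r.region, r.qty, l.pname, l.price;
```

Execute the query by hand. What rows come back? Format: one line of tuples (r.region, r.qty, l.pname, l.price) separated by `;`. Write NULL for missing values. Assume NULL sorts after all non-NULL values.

(NULL, NULL, Frame, 32); (NULL, NULL, Motor, 22); (NULL, NULL, Widget, 19)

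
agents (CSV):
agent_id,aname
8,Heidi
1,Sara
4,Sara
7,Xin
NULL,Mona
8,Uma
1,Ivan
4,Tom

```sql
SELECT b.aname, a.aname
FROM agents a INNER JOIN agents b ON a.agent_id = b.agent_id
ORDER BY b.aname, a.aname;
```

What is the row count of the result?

13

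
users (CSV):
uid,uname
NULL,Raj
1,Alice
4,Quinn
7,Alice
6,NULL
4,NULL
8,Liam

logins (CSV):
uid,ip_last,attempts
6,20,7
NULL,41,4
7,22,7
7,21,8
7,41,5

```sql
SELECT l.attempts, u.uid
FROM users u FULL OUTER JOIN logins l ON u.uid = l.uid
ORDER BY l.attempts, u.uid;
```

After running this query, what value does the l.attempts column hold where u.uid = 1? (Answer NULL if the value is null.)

FULL OUTER JOIN keeps every row from both sides; unmatched rows get NULL for the other side's columns.
Matching on u.uid = l.uid. A NULL in a compared column never satisfies the condition.
Matched pairs: 4; unmatched u rows kept: 5; unmatched l rows kept: 1.

NULL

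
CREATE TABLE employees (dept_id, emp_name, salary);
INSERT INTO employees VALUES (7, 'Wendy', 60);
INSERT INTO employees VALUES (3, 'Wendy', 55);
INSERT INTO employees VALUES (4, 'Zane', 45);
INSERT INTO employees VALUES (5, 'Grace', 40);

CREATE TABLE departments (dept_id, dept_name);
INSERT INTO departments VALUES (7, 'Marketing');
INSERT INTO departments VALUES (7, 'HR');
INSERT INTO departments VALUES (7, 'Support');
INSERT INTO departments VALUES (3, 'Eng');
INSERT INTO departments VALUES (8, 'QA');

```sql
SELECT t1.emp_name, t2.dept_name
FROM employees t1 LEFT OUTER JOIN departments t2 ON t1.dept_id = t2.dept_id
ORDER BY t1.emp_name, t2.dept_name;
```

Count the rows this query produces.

LEFT JOIN keeps every row from `employees`; unmatched rows get NULL for `departments`'s columns.
Matching on t1.dept_id = t2.dept_id.
- t1[0] dept_id=7 → 3 match(es) in t2 → 3 row(s).
- t1[1] dept_id=3 → 1 match(es) in t2 → 1 row(s).
- t1[2] dept_id=4 → no match; kept with NULLs on the t2 side.
- t1[3] dept_id=5 → no match; kept with NULLs on the t2 side.
Total: 4 matched + 2 padded = 6 rows.

6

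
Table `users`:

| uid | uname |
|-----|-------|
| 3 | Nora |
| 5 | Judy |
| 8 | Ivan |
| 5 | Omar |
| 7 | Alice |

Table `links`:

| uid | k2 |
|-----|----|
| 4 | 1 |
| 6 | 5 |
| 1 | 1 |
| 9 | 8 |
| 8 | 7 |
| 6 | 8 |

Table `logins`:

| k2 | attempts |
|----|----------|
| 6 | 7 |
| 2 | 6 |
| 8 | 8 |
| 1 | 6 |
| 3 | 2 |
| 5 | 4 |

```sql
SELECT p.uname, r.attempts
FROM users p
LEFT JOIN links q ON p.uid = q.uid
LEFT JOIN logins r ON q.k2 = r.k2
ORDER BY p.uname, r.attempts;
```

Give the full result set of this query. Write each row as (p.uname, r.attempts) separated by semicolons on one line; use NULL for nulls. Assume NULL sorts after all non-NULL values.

(Alice, NULL); (Ivan, NULL); (Judy, NULL); (Nora, NULL); (Omar, NULL)

Joins associate left-to-right: users LEFT JOIN links on uid gives 5 intermediate row(s).
Then LEFT JOIN `logins r` on k2: each of those 5 rows is kept; rows whose q.k2 has no match in r get NULL for r's columns.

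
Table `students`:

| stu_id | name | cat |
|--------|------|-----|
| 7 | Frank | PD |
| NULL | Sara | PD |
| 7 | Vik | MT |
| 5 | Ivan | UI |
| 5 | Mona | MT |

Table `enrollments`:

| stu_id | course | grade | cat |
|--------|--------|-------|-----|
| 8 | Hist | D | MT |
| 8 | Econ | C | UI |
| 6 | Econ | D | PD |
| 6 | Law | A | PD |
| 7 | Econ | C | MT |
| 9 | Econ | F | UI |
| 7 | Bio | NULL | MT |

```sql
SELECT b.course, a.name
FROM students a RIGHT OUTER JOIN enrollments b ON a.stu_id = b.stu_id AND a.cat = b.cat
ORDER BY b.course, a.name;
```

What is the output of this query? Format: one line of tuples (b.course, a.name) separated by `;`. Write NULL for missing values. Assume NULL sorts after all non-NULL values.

(Bio, Vik); (Econ, Vik); (Econ, NULL); (Econ, NULL); (Econ, NULL); (Hist, NULL); (Law, NULL)

RIGHT JOIN keeps every row from `enrollments`; unmatched rows get NULL for `students`'s columns.
Matching on a.stu_id = b.stu_id AND a.cat = b.cat. A NULL in a compared column never satisfies the condition.
- a (stu_id=7, cat=PD) has no partner in b.
- a (stu_id=NULL, cat=PD) has no partner in b.
- a (stu_id=7, cat=MT) pairs with 2 row(s) of b.
- a (stu_id=5, cat=UI) has no partner in b.
- a (stu_id=5, cat=MT) has no partner in b.
- 5 row(s) from b found no a partner → padded with NULL.
After projecting and ordering:
b.course | a.name
Bio | Vik
Econ | Vik
Econ | NULL
Econ | NULL
Econ | NULL
Hist | NULL
Law | NULL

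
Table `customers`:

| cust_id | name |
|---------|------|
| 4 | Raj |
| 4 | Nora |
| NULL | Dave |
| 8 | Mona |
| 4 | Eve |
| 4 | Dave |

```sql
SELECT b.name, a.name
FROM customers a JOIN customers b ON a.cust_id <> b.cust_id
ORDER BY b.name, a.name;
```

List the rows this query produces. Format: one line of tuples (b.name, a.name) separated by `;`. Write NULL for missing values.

INNER JOIN keeps only pairs where the ON condition holds.
Matching on a.cust_id <> b.cust_id. A NULL in a compared column never satisfies the condition.
- a row (cust_id=4): matches 1 b row(s) → 1 output row(s).
- a row (cust_id=4): matches 1 b row(s) → 1 output row(s).
- a row (cust_id=NULL): no match → dropped.
- a row (cust_id=8): matches 4 b row(s) → 4 output row(s).
- a row (cust_id=4): matches 1 b row(s) → 1 output row(s).
- a row (cust_id=4): matches 1 b row(s) → 1 output row(s).
After projecting and ordering:
b.name | a.name
Dave | Mona
Eve | Mona
Mona | Dave
Mona | Eve
Mona | Nora
Mona | Raj
Nora | Mona
Raj | Mona

(Dave, Mona); (Eve, Mona); (Mona, Dave); (Mona, Eve); (Mona, Nora); (Mona, Raj); (Nora, Mona); (Raj, Mona)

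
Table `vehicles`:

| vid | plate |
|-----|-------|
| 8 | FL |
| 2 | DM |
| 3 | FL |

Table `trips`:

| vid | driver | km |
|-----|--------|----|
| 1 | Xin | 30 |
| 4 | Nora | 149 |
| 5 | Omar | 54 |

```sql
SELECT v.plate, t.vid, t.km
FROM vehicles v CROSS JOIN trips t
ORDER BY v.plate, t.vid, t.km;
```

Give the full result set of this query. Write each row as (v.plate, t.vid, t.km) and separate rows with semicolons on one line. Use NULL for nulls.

CROSS JOIN pairs every row of `vehicles` with every row of `trips`: 3 × 3 = 9 rows.
After projecting and ordering:
v.plate | t.vid | t.km
DM | 1 | 30
DM | 4 | 149
DM | 5 | 54
FL | 1 | 30
FL | 1 | 30
FL | 4 | 149
FL | 4 | 149
FL | 5 | 54
FL | 5 | 54

(DM, 1, 30); (DM, 4, 149); (DM, 5, 54); (FL, 1, 30); (FL, 1, 30); (FL, 4, 149); (FL, 4, 149); (FL, 5, 54); (FL, 5, 54)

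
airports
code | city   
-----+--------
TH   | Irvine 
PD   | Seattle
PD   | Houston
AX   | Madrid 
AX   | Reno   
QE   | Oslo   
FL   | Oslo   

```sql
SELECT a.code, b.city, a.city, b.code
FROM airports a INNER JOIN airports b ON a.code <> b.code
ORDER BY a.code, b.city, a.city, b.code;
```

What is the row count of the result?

INNER JOIN keeps only pairs where the ON condition holds.
Matching on a.code <> b.code.
- code=TH: 6 matching b row(s), so 6 row(s) emitted.
- code=PD: 5 matching b row(s), so 5 row(s) emitted.
- code=PD: 5 matching b row(s), so 5 row(s) emitted.
- code=AX: 5 matching b row(s), so 5 row(s) emitted.
- code=AX: 5 matching b row(s), so 5 row(s) emitted.
- code=QE: 6 matching b row(s), so 6 row(s) emitted.
- code=FL: 6 matching b row(s), so 6 row(s) emitted.
Total: 38 rows.

38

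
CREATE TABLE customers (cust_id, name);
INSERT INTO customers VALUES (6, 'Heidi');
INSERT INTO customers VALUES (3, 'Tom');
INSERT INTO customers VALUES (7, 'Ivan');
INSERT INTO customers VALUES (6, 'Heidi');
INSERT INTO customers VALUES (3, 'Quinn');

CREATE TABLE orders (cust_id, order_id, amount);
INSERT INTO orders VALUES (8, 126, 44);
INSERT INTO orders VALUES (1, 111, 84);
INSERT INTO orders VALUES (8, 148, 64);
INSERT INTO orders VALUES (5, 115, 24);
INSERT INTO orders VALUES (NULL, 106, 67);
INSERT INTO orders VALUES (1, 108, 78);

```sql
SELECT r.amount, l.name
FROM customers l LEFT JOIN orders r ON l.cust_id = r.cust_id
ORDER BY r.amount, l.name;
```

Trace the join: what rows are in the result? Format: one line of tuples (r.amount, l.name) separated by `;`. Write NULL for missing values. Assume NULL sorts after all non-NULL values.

LEFT JOIN keeps every row from `customers`; unmatched rows get NULL for `orders`'s columns.
Matching on l.cust_id = r.cust_id. A NULL in a compared column never satisfies the condition.
Matched pairs: 0; unmatched l rows kept: 5.

(NULL, Heidi); (NULL, Heidi); (NULL, Ivan); (NULL, Quinn); (NULL, Tom)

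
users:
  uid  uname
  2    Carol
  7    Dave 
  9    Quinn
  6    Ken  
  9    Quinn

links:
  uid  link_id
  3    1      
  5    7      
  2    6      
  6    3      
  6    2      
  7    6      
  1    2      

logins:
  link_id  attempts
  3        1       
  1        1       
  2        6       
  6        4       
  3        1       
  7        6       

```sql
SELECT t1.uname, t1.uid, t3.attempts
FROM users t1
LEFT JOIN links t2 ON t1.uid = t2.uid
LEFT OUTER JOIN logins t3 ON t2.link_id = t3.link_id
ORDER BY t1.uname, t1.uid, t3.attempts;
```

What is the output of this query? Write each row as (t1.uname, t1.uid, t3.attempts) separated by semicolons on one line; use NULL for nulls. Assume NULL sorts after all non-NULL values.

(Carol, 2, 4); (Dave, 7, 4); (Ken, 6, 1); (Ken, 6, 1); (Ken, 6, 6); (Quinn, 9, NULL); (Quinn, 9, NULL)

Evaluate left to right. First `users t1 LEFT JOIN links t2` on uid: 6 row(s).
Then LEFT JOIN `logins t3` on link_id: each of those 6 rows is kept; rows whose t2.link_id has no match in t3 get NULL for t3's columns.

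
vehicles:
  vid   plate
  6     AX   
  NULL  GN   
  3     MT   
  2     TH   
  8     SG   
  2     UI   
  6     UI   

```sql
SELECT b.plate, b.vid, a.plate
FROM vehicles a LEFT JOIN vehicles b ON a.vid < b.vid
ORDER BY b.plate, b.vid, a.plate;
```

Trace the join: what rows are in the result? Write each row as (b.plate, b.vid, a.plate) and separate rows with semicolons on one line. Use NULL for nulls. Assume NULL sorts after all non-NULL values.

LEFT JOIN keeps every row from `vehicles a`; unmatched rows get NULL for `vehicles b`'s columns.
Matching on a.vid < b.vid. A NULL in a compared column never satisfies the condition.
Matched pairs: 13; unmatched a rows kept: 2.

(AX, 6, MT); (AX, 6, TH); (AX, 6, UI); (MT, 3, TH); (MT, 3, UI); (SG, 8, AX); (SG, 8, MT); (SG, 8, TH); (SG, 8, UI); (SG, 8, UI); (UI, 6, MT); (UI, 6, TH); (UI, 6, UI); (NULL, NULL, GN); (NULL, NULL, SG)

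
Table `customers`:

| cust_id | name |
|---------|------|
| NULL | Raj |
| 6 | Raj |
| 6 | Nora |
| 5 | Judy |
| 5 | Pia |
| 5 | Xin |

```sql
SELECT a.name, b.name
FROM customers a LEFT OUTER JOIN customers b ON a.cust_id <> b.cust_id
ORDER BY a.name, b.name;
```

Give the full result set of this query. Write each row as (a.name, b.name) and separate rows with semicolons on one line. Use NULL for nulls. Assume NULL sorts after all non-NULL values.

(Judy, Nora); (Judy, Raj); (Nora, Judy); (Nora, Pia); (Nora, Xin); (Pia, Nora); (Pia, Raj); (Raj, Judy); (Raj, Pia); (Raj, Xin); (Raj, NULL); (Xin, Nora); (Xin, Raj)

LEFT JOIN keeps every row from `customers a`; unmatched rows get NULL for `customers b`'s columns.
Matching on a.cust_id <> b.cust_id. A NULL in a compared column never satisfies the condition.
- a row (cust_id=NULL): no match → kept, b columns NULL.
- a row (cust_id=6): matches 3 b row(s) → 3 output row(s).
- a row (cust_id=6): matches 3 b row(s) → 3 output row(s).
- a row (cust_id=5): matches 2 b row(s) → 2 output row(s).
- a row (cust_id=5): matches 2 b row(s) → 2 output row(s).
- a row (cust_id=5): matches 2 b row(s) → 2 output row(s).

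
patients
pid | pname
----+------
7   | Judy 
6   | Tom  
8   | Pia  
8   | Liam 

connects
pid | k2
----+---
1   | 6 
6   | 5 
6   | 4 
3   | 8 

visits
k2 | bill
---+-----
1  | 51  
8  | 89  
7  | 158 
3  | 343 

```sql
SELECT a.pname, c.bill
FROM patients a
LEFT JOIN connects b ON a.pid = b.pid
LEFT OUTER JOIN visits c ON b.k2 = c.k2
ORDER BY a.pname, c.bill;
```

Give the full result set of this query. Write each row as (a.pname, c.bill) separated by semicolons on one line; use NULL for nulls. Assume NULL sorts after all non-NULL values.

Evaluate left to right. First `patients a LEFT JOIN connects b` on pid: 5 row(s).
Then LEFT JOIN `visits c` on k2: each of those 5 rows is kept; rows whose b.k2 has no match in c get NULL for c's columns.

(Judy, NULL); (Liam, NULL); (Pia, NULL); (Tom, NULL); (Tom, NULL)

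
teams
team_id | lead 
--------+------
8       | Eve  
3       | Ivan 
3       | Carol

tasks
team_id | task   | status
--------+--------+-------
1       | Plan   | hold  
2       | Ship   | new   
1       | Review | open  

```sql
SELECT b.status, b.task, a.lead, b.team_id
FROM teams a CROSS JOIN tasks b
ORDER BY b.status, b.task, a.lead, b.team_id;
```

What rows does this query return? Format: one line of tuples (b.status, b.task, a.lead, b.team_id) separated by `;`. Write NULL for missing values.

(hold, Plan, Carol, 1); (hold, Plan, Eve, 1); (hold, Plan, Ivan, 1); (new, Ship, Carol, 2); (new, Ship, Eve, 2); (new, Ship, Ivan, 2); (open, Review, Carol, 1); (open, Review, Eve, 1); (open, Review, Ivan, 1)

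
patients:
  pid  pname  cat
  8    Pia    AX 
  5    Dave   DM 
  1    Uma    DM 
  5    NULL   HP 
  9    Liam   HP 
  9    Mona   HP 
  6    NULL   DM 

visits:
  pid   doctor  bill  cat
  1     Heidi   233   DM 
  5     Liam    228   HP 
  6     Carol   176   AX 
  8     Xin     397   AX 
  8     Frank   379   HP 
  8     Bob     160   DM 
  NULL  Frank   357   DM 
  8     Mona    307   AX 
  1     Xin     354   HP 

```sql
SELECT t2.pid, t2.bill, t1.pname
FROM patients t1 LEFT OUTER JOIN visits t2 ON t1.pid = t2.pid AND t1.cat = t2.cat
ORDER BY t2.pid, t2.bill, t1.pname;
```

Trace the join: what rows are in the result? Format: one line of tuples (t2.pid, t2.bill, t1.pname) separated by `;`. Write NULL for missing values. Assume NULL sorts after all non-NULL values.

(1, 233, Uma); (5, 228, NULL); (8, 307, Pia); (8, 397, Pia); (NULL, NULL, Dave); (NULL, NULL, Liam); (NULL, NULL, Mona); (NULL, NULL, NULL)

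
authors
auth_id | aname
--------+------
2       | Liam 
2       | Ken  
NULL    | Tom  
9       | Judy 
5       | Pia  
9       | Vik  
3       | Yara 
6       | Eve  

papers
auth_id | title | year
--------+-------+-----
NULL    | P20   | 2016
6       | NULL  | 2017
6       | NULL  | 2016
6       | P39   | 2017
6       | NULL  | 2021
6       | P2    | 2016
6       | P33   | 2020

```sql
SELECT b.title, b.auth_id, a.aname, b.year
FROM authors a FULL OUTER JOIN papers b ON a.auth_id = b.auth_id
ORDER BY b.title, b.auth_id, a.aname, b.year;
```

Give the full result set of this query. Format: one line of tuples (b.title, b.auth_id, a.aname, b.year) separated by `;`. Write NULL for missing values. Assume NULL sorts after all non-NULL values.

FULL OUTER JOIN keeps every row from both sides; unmatched rows get NULL for the other side's columns.
Matching on a.auth_id = b.auth_id. A NULL in a compared column never satisfies the condition.
- a (auth_id=2) has no partner → padded with NULL.
- a (auth_id=2) has no partner → padded with NULL.
- a (auth_id=NULL) has no partner → padded with NULL.
- a (auth_id=9) has no partner → padded with NULL.
- a (auth_id=5) has no partner → padded with NULL.
- a (auth_id=9) has no partner → padded with NULL.
- a (auth_id=3) has no partner → padded with NULL.
- a (auth_id=6) pairs with 6 row(s) of b.
- plus 1 unmatched b row(s), each kept with NULL a columns.

(P2, 6, Eve, 2016); (P20, NULL, NULL, 2016); (P33, 6, Eve, 2020); (P39, 6, Eve, 2017); (NULL, 6, Eve, 2016); (NULL, 6, Eve, 2017); (NULL, 6, Eve, 2021); (NULL, NULL, Judy, NULL); (NULL, NULL, Ken, NULL); (NULL, NULL, Liam, NULL); (NULL, NULL, Pia, NULL); (NULL, NULL, Tom, NULL); (NULL, NULL, Vik, NULL); (NULL, NULL, Yara, NULL)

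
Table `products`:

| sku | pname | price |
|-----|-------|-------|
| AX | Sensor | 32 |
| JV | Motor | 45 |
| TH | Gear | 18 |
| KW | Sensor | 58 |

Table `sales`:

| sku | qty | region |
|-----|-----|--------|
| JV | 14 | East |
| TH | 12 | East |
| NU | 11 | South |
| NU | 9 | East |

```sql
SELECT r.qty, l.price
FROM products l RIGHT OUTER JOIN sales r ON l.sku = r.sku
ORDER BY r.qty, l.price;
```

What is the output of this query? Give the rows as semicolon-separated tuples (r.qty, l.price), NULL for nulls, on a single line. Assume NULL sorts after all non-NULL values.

RIGHT JOIN keeps every row from `sales`; unmatched rows get NULL for `products`'s columns.
Matching on l.sku = r.sku.
Matched pairs: 2; unmatched r rows kept: 2.

(9, NULL); (11, NULL); (12, 18); (14, 45)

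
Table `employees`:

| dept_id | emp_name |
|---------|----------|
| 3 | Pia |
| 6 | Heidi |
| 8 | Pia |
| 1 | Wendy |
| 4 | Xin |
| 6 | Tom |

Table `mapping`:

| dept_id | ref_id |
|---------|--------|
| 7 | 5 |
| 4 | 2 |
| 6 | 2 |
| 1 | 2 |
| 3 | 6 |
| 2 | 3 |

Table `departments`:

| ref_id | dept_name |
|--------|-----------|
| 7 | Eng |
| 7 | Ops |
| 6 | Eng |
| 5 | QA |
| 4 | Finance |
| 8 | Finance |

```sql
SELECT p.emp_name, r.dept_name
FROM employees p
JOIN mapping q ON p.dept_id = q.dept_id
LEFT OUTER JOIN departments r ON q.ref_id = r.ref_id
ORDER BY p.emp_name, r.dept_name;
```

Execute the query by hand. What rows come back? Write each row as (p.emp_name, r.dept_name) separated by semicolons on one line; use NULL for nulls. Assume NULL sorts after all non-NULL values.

(Heidi, NULL); (Pia, Eng); (Tom, NULL); (Wendy, NULL); (Xin, NULL)

Joins associate left-to-right: employees INNER JOIN mapping on dept_id gives 5 intermediate row(s).
Then LEFT JOIN `departments r` on ref_id: each of those 5 rows is kept; rows whose q.ref_id has no match in r get NULL for r's columns.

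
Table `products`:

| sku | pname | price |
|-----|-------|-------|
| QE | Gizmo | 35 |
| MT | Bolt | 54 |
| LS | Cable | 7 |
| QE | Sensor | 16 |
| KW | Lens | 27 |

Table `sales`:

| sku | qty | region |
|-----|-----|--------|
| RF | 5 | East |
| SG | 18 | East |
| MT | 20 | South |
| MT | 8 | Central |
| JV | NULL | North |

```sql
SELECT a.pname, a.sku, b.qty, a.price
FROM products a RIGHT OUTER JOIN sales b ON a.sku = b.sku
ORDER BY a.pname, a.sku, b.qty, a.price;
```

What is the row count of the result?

5

RIGHT JOIN keeps every row from `sales`; unmatched rows get NULL for `products`'s columns.
Matching on a.sku = b.sku.
- a (sku=QE) has no partner in b.
- a (sku=MT) pairs with 2 row(s) of b.
- a (sku=LS) has no partner in b.
- a (sku=QE) has no partner in b.
- a (sku=KW) has no partner in b.
- 3 b row(s) had no a match → kept, a columns NULL.
Total: 2 matched + 3 padded = 5 rows.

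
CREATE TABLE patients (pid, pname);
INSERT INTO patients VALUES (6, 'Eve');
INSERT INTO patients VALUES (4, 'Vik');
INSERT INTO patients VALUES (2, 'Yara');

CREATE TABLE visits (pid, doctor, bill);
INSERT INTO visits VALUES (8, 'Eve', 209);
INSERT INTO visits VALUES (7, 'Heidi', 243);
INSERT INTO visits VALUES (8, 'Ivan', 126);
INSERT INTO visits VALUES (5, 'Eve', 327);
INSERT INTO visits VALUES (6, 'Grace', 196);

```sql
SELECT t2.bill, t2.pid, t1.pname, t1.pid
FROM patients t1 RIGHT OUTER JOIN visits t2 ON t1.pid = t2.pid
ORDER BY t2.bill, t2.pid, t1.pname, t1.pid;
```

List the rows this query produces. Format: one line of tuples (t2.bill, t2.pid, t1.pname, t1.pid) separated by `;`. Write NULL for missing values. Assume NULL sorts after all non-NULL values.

RIGHT JOIN keeps every row from `visits`; unmatched rows get NULL for `patients`'s columns.
Matching on t1.pid = t2.pid.
Matched pairs: 1; unmatched t2 rows kept: 4.

(126, 8, NULL, NULL); (196, 6, Eve, 6); (209, 8, NULL, NULL); (243, 7, NULL, NULL); (327, 5, NULL, NULL)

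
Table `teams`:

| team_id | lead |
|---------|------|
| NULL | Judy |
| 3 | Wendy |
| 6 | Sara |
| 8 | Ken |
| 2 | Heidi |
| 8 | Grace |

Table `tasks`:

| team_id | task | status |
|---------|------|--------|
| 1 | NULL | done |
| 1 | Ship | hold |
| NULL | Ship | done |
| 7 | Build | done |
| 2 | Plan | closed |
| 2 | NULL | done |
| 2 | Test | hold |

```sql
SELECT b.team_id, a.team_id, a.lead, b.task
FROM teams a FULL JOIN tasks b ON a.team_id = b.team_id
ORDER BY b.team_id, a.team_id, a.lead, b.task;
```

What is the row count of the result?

FULL OUTER JOIN keeps every row from both sides; unmatched rows get NULL for the other side's columns.
Matching on a.team_id = b.team_id. A NULL in a compared column never satisfies the condition.
- team_id=NULL: no b row matches, row kept with b columns NULL.
- team_id=3: no b row matches, row kept with b columns NULL.
- team_id=6: no b row matches, row kept with b columns NULL.
- team_id=8: no b row matches, row kept with b columns NULL.
- team_id=2: 3 matching b row(s), so 3 row(s) emitted.
- team_id=8: no b row matches, row kept with b columns NULL.
- 4 row(s) from b found no a partner → padded with NULL.
Total: 3 matched + 9 padded = 12 rows.

12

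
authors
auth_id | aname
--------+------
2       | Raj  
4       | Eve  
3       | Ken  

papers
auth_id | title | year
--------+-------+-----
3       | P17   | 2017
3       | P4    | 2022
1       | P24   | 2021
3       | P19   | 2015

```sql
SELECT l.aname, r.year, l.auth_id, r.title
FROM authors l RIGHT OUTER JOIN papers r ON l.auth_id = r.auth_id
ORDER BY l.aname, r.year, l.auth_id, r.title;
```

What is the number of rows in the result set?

4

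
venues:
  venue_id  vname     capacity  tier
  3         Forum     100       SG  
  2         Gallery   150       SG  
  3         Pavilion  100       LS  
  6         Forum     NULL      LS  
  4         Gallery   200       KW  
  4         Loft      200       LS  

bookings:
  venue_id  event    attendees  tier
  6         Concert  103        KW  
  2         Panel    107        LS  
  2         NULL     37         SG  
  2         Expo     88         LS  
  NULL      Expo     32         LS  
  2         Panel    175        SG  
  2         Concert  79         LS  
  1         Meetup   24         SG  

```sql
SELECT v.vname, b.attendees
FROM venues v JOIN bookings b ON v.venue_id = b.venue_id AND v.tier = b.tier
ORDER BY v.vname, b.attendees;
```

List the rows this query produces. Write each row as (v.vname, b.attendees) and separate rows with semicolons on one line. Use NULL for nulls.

(Gallery, 37); (Gallery, 175)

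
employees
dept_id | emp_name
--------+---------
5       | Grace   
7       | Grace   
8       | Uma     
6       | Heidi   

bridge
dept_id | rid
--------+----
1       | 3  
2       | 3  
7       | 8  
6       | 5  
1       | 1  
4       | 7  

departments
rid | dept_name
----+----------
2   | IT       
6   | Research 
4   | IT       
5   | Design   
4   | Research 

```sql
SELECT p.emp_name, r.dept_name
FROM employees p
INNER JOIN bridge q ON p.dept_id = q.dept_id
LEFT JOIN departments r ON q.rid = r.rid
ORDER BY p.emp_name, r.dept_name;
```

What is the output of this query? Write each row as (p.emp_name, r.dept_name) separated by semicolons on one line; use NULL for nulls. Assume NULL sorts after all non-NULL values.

(Grace, NULL); (Heidi, Design)

Joins associate left-to-right: employees INNER JOIN bridge on dept_id gives 2 intermediate row(s).
Then LEFT JOIN `departments r` on rid: each of those 2 rows is kept; rows whose q.rid has no match in r get NULL for r's columns.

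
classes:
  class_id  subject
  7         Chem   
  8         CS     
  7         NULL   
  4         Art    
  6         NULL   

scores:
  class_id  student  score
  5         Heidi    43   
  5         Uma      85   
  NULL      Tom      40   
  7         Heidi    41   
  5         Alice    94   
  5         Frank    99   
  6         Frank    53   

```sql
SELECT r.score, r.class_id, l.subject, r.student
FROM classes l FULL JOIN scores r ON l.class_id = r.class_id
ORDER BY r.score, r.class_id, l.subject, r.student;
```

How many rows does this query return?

FULL OUTER JOIN keeps every row from both sides; unmatched rows get NULL for the other side's columns.
Matching on l.class_id = r.class_id. A NULL in a compared column never satisfies the condition.
Matched pairs: 3; unmatched l rows kept: 2; unmatched r rows kept: 5.
Total: 3 matched + 7 padded = 10 rows.

10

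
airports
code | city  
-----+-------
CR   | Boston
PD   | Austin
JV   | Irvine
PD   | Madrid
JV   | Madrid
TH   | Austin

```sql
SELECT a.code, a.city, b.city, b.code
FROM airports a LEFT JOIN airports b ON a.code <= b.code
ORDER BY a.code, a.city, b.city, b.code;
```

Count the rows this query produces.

LEFT JOIN keeps every row from `airports a`; unmatched rows get NULL for `airports b`'s columns.
Matching on a.code <= b.code.
- a[0] code=CR → 6 match(es) in b → 6 row(s).
- a[1] code=PD → 3 match(es) in b → 3 row(s).
- a[2] code=JV → 5 match(es) in b → 5 row(s).
- a[3] code=PD → 3 match(es) in b → 3 row(s).
- a[4] code=JV → 5 match(es) in b → 5 row(s).
- a[5] code=TH → 1 match(es) in b → 1 row(s).
Total: 23 rows.

23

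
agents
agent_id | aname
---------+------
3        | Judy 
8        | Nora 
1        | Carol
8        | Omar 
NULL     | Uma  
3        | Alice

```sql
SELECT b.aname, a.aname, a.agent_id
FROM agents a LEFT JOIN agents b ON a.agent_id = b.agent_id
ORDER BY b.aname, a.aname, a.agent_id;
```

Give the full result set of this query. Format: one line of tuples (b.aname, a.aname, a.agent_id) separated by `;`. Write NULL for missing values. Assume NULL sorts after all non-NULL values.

(Alice, Alice, 3); (Alice, Judy, 3); (Carol, Carol, 1); (Judy, Alice, 3); (Judy, Judy, 3); (Nora, Nora, 8); (Nora, Omar, 8); (Omar, Nora, 8); (Omar, Omar, 8); (NULL, Uma, NULL)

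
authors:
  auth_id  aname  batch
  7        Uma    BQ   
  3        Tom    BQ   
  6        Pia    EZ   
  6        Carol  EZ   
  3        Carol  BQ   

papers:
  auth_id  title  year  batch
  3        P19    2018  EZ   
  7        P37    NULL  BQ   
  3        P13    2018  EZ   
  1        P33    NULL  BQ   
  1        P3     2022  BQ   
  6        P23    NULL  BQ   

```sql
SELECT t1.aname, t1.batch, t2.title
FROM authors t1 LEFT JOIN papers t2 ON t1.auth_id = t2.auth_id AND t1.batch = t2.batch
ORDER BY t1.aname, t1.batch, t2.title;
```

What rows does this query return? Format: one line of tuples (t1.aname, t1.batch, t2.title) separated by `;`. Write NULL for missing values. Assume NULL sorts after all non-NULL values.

(Carol, BQ, NULL); (Carol, EZ, NULL); (Pia, EZ, NULL); (Tom, BQ, NULL); (Uma, BQ, P37)

LEFT JOIN keeps every row from `authors`; unmatched rows get NULL for `papers`'s columns.
Matching on t1.auth_id = t2.auth_id AND t1.batch = t2.batch.
- auth_id=7, batch=BQ: 1 matching t2 row(s), so 1 row(s) emitted.
- auth_id=3, batch=BQ: no t2 row matches, row kept with t2 columns NULL.
- auth_id=6, batch=EZ: no t2 row matches, row kept with t2 columns NULL.
- auth_id=6, batch=EZ: no t2 row matches, row kept with t2 columns NULL.
- auth_id=3, batch=BQ: no t2 row matches, row kept with t2 columns NULL.
After projecting and ordering:
t1.aname | t1.batch | t2.title
Carol | BQ | NULL
Carol | EZ | NULL
Pia | EZ | NULL
Tom | BQ | NULL
Uma | BQ | P37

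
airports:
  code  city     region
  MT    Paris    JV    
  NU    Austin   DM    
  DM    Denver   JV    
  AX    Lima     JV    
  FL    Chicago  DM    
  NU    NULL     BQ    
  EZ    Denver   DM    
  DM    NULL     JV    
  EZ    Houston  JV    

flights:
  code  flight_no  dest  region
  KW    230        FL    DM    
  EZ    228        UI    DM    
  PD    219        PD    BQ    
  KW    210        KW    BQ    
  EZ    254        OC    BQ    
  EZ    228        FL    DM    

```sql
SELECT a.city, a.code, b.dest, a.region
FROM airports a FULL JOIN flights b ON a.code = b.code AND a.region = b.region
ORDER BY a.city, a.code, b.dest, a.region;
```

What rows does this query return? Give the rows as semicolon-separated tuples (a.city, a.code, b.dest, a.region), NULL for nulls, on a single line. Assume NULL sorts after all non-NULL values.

FULL OUTER JOIN keeps every row from both sides; unmatched rows get NULL for the other side's columns.
Matching on a.code = b.code AND a.region = b.region.
Matched pairs: 2; unmatched a rows kept: 8; unmatched b rows kept: 4.

(Austin, NU, NULL, DM); (Chicago, FL, NULL, DM); (Denver, DM, NULL, JV); (Denver, EZ, FL, DM); (Denver, EZ, UI, DM); (Houston, EZ, NULL, JV); (Lima, AX, NULL, JV); (Paris, MT, NULL, JV); (NULL, DM, NULL, JV); (NULL, NU, NULL, BQ); (NULL, NULL, FL, NULL); (NULL, NULL, KW, NULL); (NULL, NULL, OC, NULL); (NULL, NULL, PD, NULL)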